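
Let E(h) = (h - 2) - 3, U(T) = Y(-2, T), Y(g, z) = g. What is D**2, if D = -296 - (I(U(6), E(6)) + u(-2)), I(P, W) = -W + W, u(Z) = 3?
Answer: 89401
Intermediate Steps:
U(T) = -2
E(h) = -5 + h (E(h) = (-2 + h) - 3 = -5 + h)
I(P, W) = 0
D = -299 (D = -296 - (0 + 3) = -296 - 1*3 = -296 - 3 = -299)
D**2 = (-299)**2 = 89401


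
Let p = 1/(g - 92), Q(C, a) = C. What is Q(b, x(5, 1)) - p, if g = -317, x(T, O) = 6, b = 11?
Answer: 4500/409 ≈ 11.002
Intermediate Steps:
p = -1/409 (p = 1/(-317 - 92) = 1/(-409) = -1/409 ≈ -0.0024450)
Q(b, x(5, 1)) - p = 11 - 1*(-1/409) = 11 + 1/409 = 4500/409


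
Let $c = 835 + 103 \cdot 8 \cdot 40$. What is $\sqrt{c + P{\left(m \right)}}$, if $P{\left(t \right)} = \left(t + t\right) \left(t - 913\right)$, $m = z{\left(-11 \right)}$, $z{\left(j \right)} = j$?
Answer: $\sqrt{54123} \approx 232.64$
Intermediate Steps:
$m = -11$
$c = 33795$ ($c = 835 + 103 \cdot 320 = 835 + 32960 = 33795$)
$P{\left(t \right)} = 2 t \left(-913 + t\right)$
$\sqrt{c + P{\left(m \right)}} = \sqrt{33795 + 2 \left(-11\right) \left(-913 - 11\right)} = \sqrt{33795 + 2 \left(-11\right) \left(-924\right)} = \sqrt{33795 + 20328} = \sqrt{54123}$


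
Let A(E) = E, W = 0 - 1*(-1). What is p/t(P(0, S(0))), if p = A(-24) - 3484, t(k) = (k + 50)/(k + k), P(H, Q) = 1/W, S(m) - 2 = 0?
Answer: -7016/51 ≈ -137.57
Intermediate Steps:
S(m) = 2 (S(m) = 2 + 0 = 2)
W = 1 (W = 0 + 1 = 1)
P(H, Q) = 1 (P(H, Q) = 1/1 = 1)
t(k) = (50 + k)/(2*k) (t(k) = (50 + k)/((2*k)) = (50 + k)*(1/(2*k)) = (50 + k)/(2*k))
p = -3508 (p = -24 - 3484 = -3508)
p/t(P(0, S(0))) = -3508*2/(50 + 1) = -3508/((½)*1*51) = -3508/51/2 = -3508*2/51 = -7016/51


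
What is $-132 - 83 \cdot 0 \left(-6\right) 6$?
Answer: $-132$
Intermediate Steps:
$-132 - 83 \cdot 0 \left(-6\right) 6 = -132 - 83 \cdot 0 \cdot 6 = -132 - 0 = -132 + 0 = -132$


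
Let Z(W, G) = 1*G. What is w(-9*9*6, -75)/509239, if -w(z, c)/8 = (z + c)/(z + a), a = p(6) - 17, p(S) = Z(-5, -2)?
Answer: -4488/257165695 ≈ -1.7452e-5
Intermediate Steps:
Z(W, G) = G
p(S) = -2
a = -19 (a = -2 - 17 = -19)
w(z, c) = -8*(c + z)/(-19 + z) (w(z, c) = -8*(z + c)/(z - 19) = -8*(c + z)/(-19 + z))
w(-9*9*6, -75)/509239 = (8*(-1*(-75) - (-9*9)*6)/(-19 - 9*9*6))/509239 = (8*(75 - (-81)*6)/(-19 - 81*6))*(1/509239) = (8*(75 - 1*(-486))/(-19 - 486))*(1/509239) = (8*(75 + 486)/(-505))*(1/509239) = (8*(-1/505)*561)*(1/509239) = -4488/505*1/509239 = -4488/257165695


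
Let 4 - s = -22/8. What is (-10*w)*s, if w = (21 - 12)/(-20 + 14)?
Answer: 405/4 ≈ 101.25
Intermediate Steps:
s = 27/4 (s = 4 - (-22)/8 = 4 - 1*(-11/4) = 4 + 11/4 = 27/4 ≈ 6.7500)
w = -3/2 (w = 9/(-6) = 9*(-1/6) = -3/2 ≈ -1.5000)
(-10*w)*s = -10*(-3/2)*(27/4) = 15*(27/4) = 405/4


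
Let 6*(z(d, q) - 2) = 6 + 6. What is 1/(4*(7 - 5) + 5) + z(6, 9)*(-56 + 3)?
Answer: -2755/13 ≈ -211.92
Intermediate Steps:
z(d, q) = 4 (z(d, q) = 2 + (6 + 6)/6 = 2 + (1/6)*12 = 2 + 2 = 4)
1/(4*(7 - 5) + 5) + z(6, 9)*(-56 + 3) = 1/(4*(7 - 5) + 5) + 4*(-56 + 3) = 1/(4*2 + 5) + 4*(-53) = 1/(8 + 5) - 212 = 1/13 - 212 = -2755/13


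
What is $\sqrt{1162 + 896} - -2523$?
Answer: $2523 + 7 \sqrt{42} \approx 2568.4$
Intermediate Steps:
$\sqrt{1162 + 896} - -2523 = \sqrt{2058} + 2523 = 7 \sqrt{42} + 2523 = 2523 + 7 \sqrt{42}$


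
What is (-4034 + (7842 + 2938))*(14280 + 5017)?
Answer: 130177562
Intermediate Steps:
(-4034 + (7842 + 2938))*(14280 + 5017) = (-4034 + 10780)*19297 = 6746*19297 = 130177562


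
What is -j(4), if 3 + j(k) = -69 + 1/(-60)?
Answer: 4321/60 ≈ 72.017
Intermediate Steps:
j(k) = -4321/60 (j(k) = -3 + (-69 + 1/(-60)) = -3 + (-69 - 1/60) = -3 - 4141/60 = -4321/60)
-j(4) = -1*(-4321/60) = 4321/60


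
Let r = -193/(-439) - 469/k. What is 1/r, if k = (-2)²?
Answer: -1756/205119 ≈ -0.0085609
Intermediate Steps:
k = 4
r = -205119/1756 (r = -193/(-439) - 469/4 = -193*(-1/439) - 469*¼ = 193/439 - 469/4 = -205119/1756 ≈ -116.81)
1/r = 1/(-205119/1756) = -1756/205119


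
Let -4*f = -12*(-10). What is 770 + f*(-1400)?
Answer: 42770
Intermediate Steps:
f = -30 (f = -(-3)*(-10) = -¼*120 = -30)
770 + f*(-1400) = 770 - 30*(-1400) = 770 + 42000 = 42770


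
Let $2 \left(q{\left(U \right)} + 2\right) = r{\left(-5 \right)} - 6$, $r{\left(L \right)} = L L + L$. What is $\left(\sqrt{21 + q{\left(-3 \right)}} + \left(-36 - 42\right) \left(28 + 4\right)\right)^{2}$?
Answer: $\left(2496 - \sqrt{26}\right)^{2} \approx 6.2046 \cdot 10^{6}$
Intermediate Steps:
$r{\left(L \right)} = L + L^{2}$ ($r{\left(L \right)} = L^{2} + L = L + L^{2}$)
$q{\left(U \right)} = 5$ ($q{\left(U \right)} = -2 + \frac{- 5 \left(1 - 5\right) - 6}{2} = -2 + \frac{\left(-5\right) \left(-4\right) - 6}{2} = -2 + \frac{20 - 6}{2} = -2 + \frac{1}{2} \cdot 14 = -2 + 7 = 5$)
$\left(\sqrt{21 + q{\left(-3 \right)}} + \left(-36 - 42\right) \left(28 + 4\right)\right)^{2} = \left(\sqrt{21 + 5} + \left(-36 - 42\right) \left(28 + 4\right)\right)^{2} = \left(\sqrt{26} - 2496\right)^{2} = \left(-2496 + \sqrt{26}\right)^{2}$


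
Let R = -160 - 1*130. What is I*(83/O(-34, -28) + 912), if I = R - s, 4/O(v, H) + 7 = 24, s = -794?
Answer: 637434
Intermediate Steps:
R = -290 (R = -160 - 130 = -290)
O(v, H) = 4/17 (O(v, H) = 4/(-7 + 24) = 4/17)
I = 504 (I = -290 - 1*(-794) = -290 + 794 = 504)
I*(83/O(-34, -28) + 912) = 504*(83/(4/17) + 912) = 504*(83*(17/4) + 912) = 504*(1411/4 + 912) = 504*(5059/4) = 637434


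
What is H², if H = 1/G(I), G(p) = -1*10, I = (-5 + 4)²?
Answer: 1/100 ≈ 0.010000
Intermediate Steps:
I = 1 (I = (-1)² = 1)
G(p) = -10
H = -⅒ (H = 1/(-10) = -⅒ ≈ -0.10000)
H² = (-⅒)² = 1/100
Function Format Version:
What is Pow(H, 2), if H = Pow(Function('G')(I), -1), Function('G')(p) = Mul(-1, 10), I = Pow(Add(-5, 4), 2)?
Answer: Rational(1, 100) ≈ 0.010000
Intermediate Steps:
I = 1 (I = Pow(-1, 2) = 1)
Function('G')(p) = -10
H = Rational(-1, 10) (H = Pow(-10, -1) = Rational(-1, 10) ≈ -0.10000)
Pow(H, 2) = Pow(Rational(-1, 10), 2) = Rational(1, 100)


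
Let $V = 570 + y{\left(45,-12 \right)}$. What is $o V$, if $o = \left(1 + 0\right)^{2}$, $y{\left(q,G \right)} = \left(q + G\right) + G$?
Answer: $591$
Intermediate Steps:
$y{\left(q,G \right)} = q + 2 G$ ($y{\left(q,G \right)} = \left(G + q\right) + G = q + 2 G$)
$V = 591$ ($V = 570 + \left(45 + 2 \left(-12\right)\right) = 570 + \left(45 - 24\right) = 570 + 21 = 591$)
$o = 1$ ($o = 1^{2} = 1$)
$o V = 1 \cdot 591 = 591$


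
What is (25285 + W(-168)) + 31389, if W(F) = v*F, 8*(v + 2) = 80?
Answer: 55330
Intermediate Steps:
v = 8 (v = -2 + (⅛)*80 = -2 + 10 = 8)
W(F) = 8*F
(25285 + W(-168)) + 31389 = (25285 + 8*(-168)) + 31389 = (25285 - 1344) + 31389 = 23941 + 31389 = 55330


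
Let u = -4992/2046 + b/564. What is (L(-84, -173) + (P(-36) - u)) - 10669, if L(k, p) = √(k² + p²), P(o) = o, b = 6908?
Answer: -515178700/48081 + √36985 ≈ -10523.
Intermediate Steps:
u = 471595/48081 (u = -4992/2046 + 6908/564 = -4992*1/2046 + 6908*(1/564) = -832/341 + 1727/141 = 471595/48081 ≈ 9.8083)
(L(-84, -173) + (P(-36) - u)) - 10669 = (√((-84)² + (-173)²) + (-36 - 1*471595/48081)) - 10669 = (√(7056 + 29929) + (-36 - 471595/48081)) - 10669 = (√36985 - 2202511/48081) - 10669 = (-2202511/48081 + √36985) - 10669 = -515178700/48081 + √36985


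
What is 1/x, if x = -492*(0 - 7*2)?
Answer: 1/6888 ≈ 0.00014518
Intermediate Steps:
x = 6888 (x = -492*(0 - 14) = -492*(-14) = 6888)
1/x = 1/6888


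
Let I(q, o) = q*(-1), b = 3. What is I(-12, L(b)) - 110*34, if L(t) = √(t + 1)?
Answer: -3728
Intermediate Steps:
L(t) = √(1 + t)
I(q, o) = -q
I(-12, L(b)) - 110*34 = -1*(-12) - 110*34 = 12 - 3740 = -3728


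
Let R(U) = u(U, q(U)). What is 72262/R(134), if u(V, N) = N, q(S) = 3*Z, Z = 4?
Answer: 36131/6 ≈ 6021.8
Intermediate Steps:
q(S) = 12 (q(S) = 3*4 = 12)
R(U) = 12
72262/R(134) = 72262/12 = 72262*(1/12) = 36131/6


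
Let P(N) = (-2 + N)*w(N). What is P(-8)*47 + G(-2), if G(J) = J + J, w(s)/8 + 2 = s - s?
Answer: 7516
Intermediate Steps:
w(s) = -16 (w(s) = -16 + 8*(s - s) = -16 + 8*0 = -16 + 0 = -16)
P(N) = 32 - 16*N (P(N) = (-2 + N)*(-16) = 32 - 16*N)
G(J) = 2*J
P(-8)*47 + G(-2) = (32 - 16*(-8))*47 + 2*(-2) = (32 + 128)*47 - 4 = 160*47 - 4 = 7520 - 4 = 7516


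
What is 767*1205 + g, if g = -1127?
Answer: 923108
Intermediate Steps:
767*1205 + g = 767*1205 - 1127 = 924235 - 1127 = 923108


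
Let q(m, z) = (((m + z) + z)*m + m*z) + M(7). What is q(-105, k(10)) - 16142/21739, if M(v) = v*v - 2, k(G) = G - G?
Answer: 240678066/21739 ≈ 11071.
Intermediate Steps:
k(G) = 0
M(v) = -2 + v² (M(v) = v² - 2 = -2 + v²)
q(m, z) = 47 + m*z + m*(m + 2*z) (q(m, z) = (((m + z) + z)*m + m*z) + (-2 + 7²) = ((m + 2*z)*m + m*z) + (-2 + 49) = (m*(m + 2*z) + m*z) + 47 = (m*z + m*(m + 2*z)) + 47 = 47 + m*z + m*(m + 2*z))
q(-105, k(10)) - 16142/21739 = (47 + (-105)² + 3*(-105)*0) - 16142/21739 = (47 + 11025 + 0) - 16142*1/21739 = 11072 - 16142/21739 = 240678066/21739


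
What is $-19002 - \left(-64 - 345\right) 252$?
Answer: $84066$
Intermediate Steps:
$-19002 - \left(-64 - 345\right) 252 = -19002 - \left(-409\right) 252 = -19002 - -103068 = -19002 + 103068 = 84066$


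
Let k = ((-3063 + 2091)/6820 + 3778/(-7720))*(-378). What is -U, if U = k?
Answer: -31439961/131626 ≈ -238.86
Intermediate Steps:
k = 31439961/131626 (k = (-972*1/6820 + 3778*(-1/7720))*(-378) = (-243/1705 - 1889/3860)*(-378) = -166349/263252*(-378) = 31439961/131626 ≈ 238.86)
U = 31439961/131626 ≈ 238.86
-U = -1*31439961/131626 = -31439961/131626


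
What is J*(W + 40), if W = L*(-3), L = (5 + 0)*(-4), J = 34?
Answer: 3400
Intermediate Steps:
L = -20 (L = 5*(-4) = -20)
W = 60 (W = -20*(-3) = 60)
J*(W + 40) = 34*(60 + 40) = 34*100 = 3400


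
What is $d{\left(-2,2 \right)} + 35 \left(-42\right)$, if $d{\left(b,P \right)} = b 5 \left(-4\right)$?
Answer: $-1430$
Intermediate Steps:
$d{\left(b,P \right)} = - 20 b$ ($d{\left(b,P \right)} = 5 b \left(-4\right) = - 20 b$)
$d{\left(-2,2 \right)} + 35 \left(-42\right) = \left(-20\right) \left(-2\right) + 35 \left(-42\right) = 40 - 1470 = -1430$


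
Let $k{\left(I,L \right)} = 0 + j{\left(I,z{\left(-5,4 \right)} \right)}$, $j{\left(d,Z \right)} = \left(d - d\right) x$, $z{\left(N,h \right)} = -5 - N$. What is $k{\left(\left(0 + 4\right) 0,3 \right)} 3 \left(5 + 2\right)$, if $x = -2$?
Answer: $0$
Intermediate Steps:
$j{\left(d,Z \right)} = 0$ ($j{\left(d,Z \right)} = \left(d - d\right) \left(-2\right) = 0 \left(-2\right) = 0$)
$k{\left(I,L \right)} = 0$ ($k{\left(I,L \right)} = 0 + 0 = 0$)
$k{\left(\left(0 + 4\right) 0,3 \right)} 3 \left(5 + 2\right) = 0 \cdot 3 \left(5 + 2\right) = 0 \cdot 3 \cdot 7 = 0 \cdot 21 = 0$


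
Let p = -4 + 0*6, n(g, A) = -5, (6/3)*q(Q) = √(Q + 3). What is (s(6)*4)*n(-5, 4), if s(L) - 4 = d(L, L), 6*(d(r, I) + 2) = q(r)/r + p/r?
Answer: -695/18 ≈ -38.611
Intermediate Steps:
q(Q) = √(3 + Q)/2 (q(Q) = √(Q + 3)/2 = √(3 + Q)/2)
p = -4 (p = -4 + 0 = -4)
d(r, I) = -2 - 2/(3*r) + √(3 + r)/(12*r) (d(r, I) = -2 + ((√(3 + r)/2)/r - 4/r)/6 = -2 + (√(3 + r)/(2*r) - 4/r)/6 = -2 + (-4/r + √(3 + r)/(2*r))/6 = -2 + (-2/(3*r) + √(3 + r)/(12*r)) = -2 - 2/(3*r) + √(3 + r)/(12*r))
s(L) = 4 + (-8 + √(3 + L) - 24*L)/(12*L)
(s(6)*4)*n(-5, 4) = (((1/12)*(-8 + √(3 + 6) + 24*6)/6)*4)*(-5) = (((1/12)*(⅙)*(-8 + √9 + 144))*4)*(-5) = (((1/12)*(⅙)*(-8 + 3 + 144))*4)*(-5) = (((1/12)*(⅙)*139)*4)*(-5) = ((139/72)*4)*(-5) = (139/18)*(-5) = -695/18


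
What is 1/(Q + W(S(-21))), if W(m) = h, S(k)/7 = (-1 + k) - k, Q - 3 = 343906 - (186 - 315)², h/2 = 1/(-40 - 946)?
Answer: 493/161343123 ≈ 3.0556e-6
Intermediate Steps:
h = -1/493 (h = 2/(-40 - 946) = 2/(-986) = 2*(-1/986) = -1/493 ≈ -0.0020284)
Q = 327268 (Q = 3 + (343906 - (186 - 315)²) = 3 + (343906 - 1*(-129)²) = 3 + (343906 - 1*16641) = 3 + (343906 - 16641) = 3 + 327265 = 327268)
S(k) = -7 (S(k) = 7*((-1 + k) - k) = 7*(-1) = -7)
W(m) = -1/493
1/(Q + W(S(-21))) = 1/(327268 - 1/493) = 1/(161343123/493) = 493/161343123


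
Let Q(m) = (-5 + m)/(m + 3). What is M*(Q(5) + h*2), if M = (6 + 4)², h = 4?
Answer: 800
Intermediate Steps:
Q(m) = (-5 + m)/(3 + m)
M = 100 (M = 10² = 100)
M*(Q(5) + h*2) = 100*((-5 + 5)/(3 + 5) + 4*2) = 100*(0/8 + 8) = 100*((⅛)*0 + 8) = 100*(0 + 8) = 100*8 = 800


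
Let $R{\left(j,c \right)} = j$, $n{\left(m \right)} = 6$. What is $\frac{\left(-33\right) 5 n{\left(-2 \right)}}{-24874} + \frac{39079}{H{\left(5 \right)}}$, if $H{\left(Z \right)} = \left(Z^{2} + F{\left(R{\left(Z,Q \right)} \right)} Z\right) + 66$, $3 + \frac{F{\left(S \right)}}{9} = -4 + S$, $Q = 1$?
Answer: $\frac{486026018}{12437} \approx 39079.0$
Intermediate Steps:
$F{\left(S \right)} = -63 + 9 S$ ($F{\left(S \right)} = -27 + 9 \left(-4 + S\right) = -27 + \left(-36 + 9 S\right) = -63 + 9 S$)
$H{\left(Z \right)} = 66 + Z^{2} + Z \left(-63 + 9 Z\right)$ ($H{\left(Z \right)} = \left(Z^{2} + \left(-63 + 9 Z\right) Z\right) + 66 = \left(Z^{2} + Z \left(-63 + 9 Z\right)\right) + 66 = 66 + Z^{2} + Z \left(-63 + 9 Z\right)$)
$\frac{\left(-33\right) 5 n{\left(-2 \right)}}{-24874} + \frac{39079}{H{\left(5 \right)}} = \frac{\left(-33\right) 5 \cdot 6}{-24874} + \frac{39079}{66 - 315 + 10 \cdot 5^{2}} = \left(-165\right) 6 \left(- \frac{1}{24874}\right) + \frac{39079}{66 - 315 + 10 \cdot 25} = \left(-990\right) \left(- \frac{1}{24874}\right) + \frac{39079}{66 - 315 + 250} = \frac{495}{12437} + \frac{39079}{1} = \frac{495}{12437} + 39079 \cdot 1 = \frac{495}{12437} + 39079 = \frac{486026018}{12437}$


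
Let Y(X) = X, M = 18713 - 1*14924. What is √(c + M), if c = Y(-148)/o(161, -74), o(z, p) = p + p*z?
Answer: √306910/9 ≈ 61.555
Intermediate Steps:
M = 3789 (M = 18713 - 14924 = 3789)
c = 1/81 (c = -148*(-1/(74*(1 + 161))) = -148/((-74*162)) = -148/(-11988) = -148*(-1/11988) = 1/81 ≈ 0.012346)
√(c + M) = √(1/81 + 3789) = √(306910/81) = √306910/9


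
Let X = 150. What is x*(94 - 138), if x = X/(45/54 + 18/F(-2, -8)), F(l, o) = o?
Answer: 79200/17 ≈ 4658.8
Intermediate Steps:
x = -1800/17 (x = 150/(45/54 + 18/(-8)) = 150/(45*(1/54) + 18*(-⅛)) = 150/(⅚ - 9/4) = 150/(-17/12) = 150*(-12/17) = -1800/17 ≈ -105.88)
x*(94 - 138) = -1800*(94 - 138)/17 = -1800/17*(-44) = 79200/17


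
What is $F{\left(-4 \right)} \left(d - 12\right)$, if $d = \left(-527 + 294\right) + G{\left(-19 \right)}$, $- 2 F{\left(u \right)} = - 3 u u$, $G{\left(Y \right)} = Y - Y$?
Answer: $-5880$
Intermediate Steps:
$G{\left(Y \right)} = 0$
$F{\left(u \right)} = \frac{3 u^{2}}{2}$ ($F{\left(u \right)} = - \frac{- 3 u u}{2} = - \frac{\left(-3\right) u^{2}}{2} = \frac{3 u^{2}}{2}$)
$d = -233$ ($d = \left(-527 + 294\right) + 0 = -233 + 0 = -233$)
$F{\left(-4 \right)} \left(d - 12\right) = \frac{3 \left(-4\right)^{2}}{2} \left(-233 - 12\right) = \frac{3}{2} \cdot 16 \left(-245\right) = 24 \left(-245\right) = -5880$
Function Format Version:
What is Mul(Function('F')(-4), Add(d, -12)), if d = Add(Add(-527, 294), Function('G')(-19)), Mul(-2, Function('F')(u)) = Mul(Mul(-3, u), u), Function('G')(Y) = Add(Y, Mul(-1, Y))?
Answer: -5880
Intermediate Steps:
Function('G')(Y) = 0
Function('F')(u) = Mul(Rational(3, 2), Pow(u, 2)) (Function('F')(u) = Mul(Rational(-1, 2), Mul(Mul(-3, u), u)) = Mul(Rational(-1, 2), Mul(-3, Pow(u, 2))) = Mul(Rational(3, 2), Pow(u, 2)))
d = -233 (d = Add(Add(-527, 294), 0) = Add(-233, 0) = -233)
Mul(Function('F')(-4), Add(d, -12)) = Mul(Mul(Rational(3, 2), Pow(-4, 2)), Add(-233, -12)) = Mul(Mul(Rational(3, 2), 16), -245) = Mul(24, -245) = -5880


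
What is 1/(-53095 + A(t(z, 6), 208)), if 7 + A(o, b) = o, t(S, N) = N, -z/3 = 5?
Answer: -1/53096 ≈ -1.8834e-5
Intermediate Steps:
z = -15 (z = -3*5 = -15)
A(o, b) = -7 + o
1/(-53095 + A(t(z, 6), 208)) = 1/(-53095 + (-7 + 6)) = 1/(-53095 - 1) = 1/(-53096) = -1/53096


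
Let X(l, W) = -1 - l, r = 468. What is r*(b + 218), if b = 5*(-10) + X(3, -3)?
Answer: 76752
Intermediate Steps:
b = -54 (b = 5*(-10) + (-1 - 1*3) = -50 + (-1 - 3) = -50 - 4 = -54)
r*(b + 218) = 468*(-54 + 218) = 468*164 = 76752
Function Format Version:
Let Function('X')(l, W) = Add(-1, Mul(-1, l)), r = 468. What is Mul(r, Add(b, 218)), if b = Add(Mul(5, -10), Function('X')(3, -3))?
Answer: 76752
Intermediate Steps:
b = -54 (b = Add(Mul(5, -10), Add(-1, Mul(-1, 3))) = Add(-50, Add(-1, -3)) = Add(-50, -4) = -54)
Mul(r, Add(b, 218)) = Mul(468, Add(-54, 218)) = Mul(468, 164) = 76752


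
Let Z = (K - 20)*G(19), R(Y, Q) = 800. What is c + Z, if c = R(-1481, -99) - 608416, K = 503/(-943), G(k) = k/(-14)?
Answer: -8021378535/13202 ≈ -6.0759e+5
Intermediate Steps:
G(k) = -k/14 (G(k) = k*(-1/14) = -k/14)
K = -503/943 (K = 503*(-1/943) = -503/943 ≈ -0.53340)
Z = 367897/13202 (Z = (-503/943 - 20)*(-1/14*19) = -19363/943*(-19/14) = 367897/13202 ≈ 27.867)
c = -607616 (c = 800 - 608416 = -607616)
c + Z = -607616 + 367897/13202 = -8021378535/13202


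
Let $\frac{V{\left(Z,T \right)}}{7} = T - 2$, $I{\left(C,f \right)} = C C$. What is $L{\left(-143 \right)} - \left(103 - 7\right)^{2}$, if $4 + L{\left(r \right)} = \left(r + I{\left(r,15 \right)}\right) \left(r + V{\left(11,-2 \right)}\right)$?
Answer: $-3481546$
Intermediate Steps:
$I{\left(C,f \right)} = C^{2}$
$V{\left(Z,T \right)} = -14 + 7 T$ ($V{\left(Z,T \right)} = 7 \left(T - 2\right) = 7 \left(-2 + T\right) = -14 + 7 T$)
$L{\left(r \right)} = -4 + \left(-28 + r\right) \left(r + r^{2}\right)$ ($L{\left(r \right)} = -4 + \left(r + r^{2}\right) \left(r + \left(-14 + 7 \left(-2\right)\right)\right) = -4 + \left(r + r^{2}\right) \left(r - 28\right) = -4 + \left(r + r^{2}\right) \left(-28 + r\right) = -4 + \left(-28 + r\right) \left(r + r^{2}\right)$)
$L{\left(-143 \right)} - \left(103 - 7\right)^{2} = \left(-4 + \left(-143\right)^{3} - -4004 - 27 \left(-143\right)^{2}\right) - \left(103 - 7\right)^{2} = \left(-4 - 2924207 + 4004 - 552123\right) - 96^{2} = \left(-4 - 2924207 + 4004 - 552123\right) - 9216 = -3472330 - 9216 = -3481546$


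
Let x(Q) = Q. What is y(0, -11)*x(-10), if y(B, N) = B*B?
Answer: 0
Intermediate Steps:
y(B, N) = B²
y(0, -11)*x(-10) = 0²*(-10) = 0*(-10) = 0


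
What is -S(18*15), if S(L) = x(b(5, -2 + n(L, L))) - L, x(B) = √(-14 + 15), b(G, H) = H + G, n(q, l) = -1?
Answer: 269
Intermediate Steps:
b(G, H) = G + H
x(B) = 1 (x(B) = √1 = 1)
S(L) = 1 - L
-S(18*15) = -(1 - 18*15) = -(1 - 1*270) = -(1 - 270) = -1*(-269) = 269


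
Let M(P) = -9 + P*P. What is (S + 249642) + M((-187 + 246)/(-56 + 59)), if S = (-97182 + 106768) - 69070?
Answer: 1714822/9 ≈ 1.9054e+5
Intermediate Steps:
S = -59484 (S = 9586 - 69070 = -59484)
M(P) = -9 + P**2
(S + 249642) + M((-187 + 246)/(-56 + 59)) = (-59484 + 249642) + (-9 + ((-187 + 246)/(-56 + 59))**2) = 190158 + (-9 + (59/3)**2) = 190158 + (-9 + 3481/9) = 190158 + 3400/9 = 1714822/9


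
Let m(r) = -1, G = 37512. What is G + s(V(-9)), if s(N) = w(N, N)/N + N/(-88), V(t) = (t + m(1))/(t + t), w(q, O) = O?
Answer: 29710291/792 ≈ 37513.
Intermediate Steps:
V(t) = (-1 + t)/(2*t) (V(t) = (t - 1)/(t + t) = (-1 + t)/((2*t)) = (-1 + t)*(1/(2*t)) = (-1 + t)/(2*t))
s(N) = 1 - N/88 (s(N) = N/N + N/(-88) = 1 + N*(-1/88) = 1 - N/88)
G + s(V(-9)) = 37512 + (1 - (-1 - 9)/(176*(-9))) = 37512 + (1 - (-1)*(-10)/(176*9)) = 37512 + (1 - 1/88*5/9) = 37512 + (1 - 5/792) = 37512 + 787/792 = 29710291/792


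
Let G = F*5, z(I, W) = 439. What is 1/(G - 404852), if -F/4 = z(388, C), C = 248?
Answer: -1/413632 ≈ -2.4176e-6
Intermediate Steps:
F = -1756 (F = -4*439 = -1756)
G = -8780 (G = -1756*5 = -8780)
1/(G - 404852) = 1/(-8780 - 404852) = 1/(-413632) = -1/413632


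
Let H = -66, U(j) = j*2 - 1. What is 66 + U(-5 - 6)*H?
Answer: 1584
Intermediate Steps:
U(j) = -1 + 2*j (U(j) = 2*j - 1 = -1 + 2*j)
66 + U(-5 - 6)*H = 66 + (-1 + 2*(-5 - 6))*(-66) = 66 + (-1 + 2*(-11))*(-66) = 66 + (-1 - 22)*(-66) = 66 - 23*(-66) = 66 + 1518 = 1584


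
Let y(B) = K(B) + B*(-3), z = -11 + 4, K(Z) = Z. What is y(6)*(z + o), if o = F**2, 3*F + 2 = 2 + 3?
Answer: 72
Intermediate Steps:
F = 1 (F = -2/3 + (2 + 3)/3 = -2/3 + (1/3)*5 = -2/3 + 5/3 = 1)
z = -7
o = 1 (o = 1**2 = 1)
y(B) = -2*B (y(B) = B + B*(-3) = B - 3*B = -2*B)
y(6)*(z + o) = (-2*6)*(-7 + 1) = -12*(-6) = 72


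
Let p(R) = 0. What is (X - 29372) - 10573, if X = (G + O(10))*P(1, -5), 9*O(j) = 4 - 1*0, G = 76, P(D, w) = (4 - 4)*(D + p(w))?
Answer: -39945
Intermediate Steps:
P(D, w) = 0 (P(D, w) = (4 - 4)*(D + 0) = 0*D = 0)
O(j) = 4/9 (O(j) = (4 - 1*0)/9 = (4 + 0)/9 = (⅑)*4 = 4/9)
X = 0 (X = (76 + 4/9)*0 = (688/9)*0 = 0)
(X - 29372) - 10573 = (0 - 29372) - 10573 = -29372 - 10573 = -39945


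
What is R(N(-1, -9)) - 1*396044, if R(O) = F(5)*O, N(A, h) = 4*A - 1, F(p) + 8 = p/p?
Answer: -396009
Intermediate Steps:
F(p) = -7 (F(p) = -8 + p/p = -8 + 1 = -7)
N(A, h) = -1 + 4*A
R(O) = -7*O
R(N(-1, -9)) - 1*396044 = -7*(-1 + 4*(-1)) - 1*396044 = -7*(-1 - 4) - 396044 = -7*(-5) - 396044 = 35 - 396044 = -396009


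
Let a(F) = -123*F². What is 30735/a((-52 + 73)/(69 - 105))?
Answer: -1475280/2009 ≈ -734.34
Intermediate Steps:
30735/a((-52 + 73)/(69 - 105)) = 30735/((-123*(-52 + 73)²/(69 - 105)²)) = 30735/((-123*(21/(-36))²)) = 30735/((-123*(21*(-1/36))²)) = 30735/((-123*(-7/12)²)) = 30735/((-123*49/144)) = 30735/(-2009/48) = 30735*(-48/2009) = -1475280/2009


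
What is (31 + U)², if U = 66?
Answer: 9409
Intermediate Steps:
(31 + U)² = (31 + 66)² = 97² = 9409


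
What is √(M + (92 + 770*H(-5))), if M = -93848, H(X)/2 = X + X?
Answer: 2*I*√27289 ≈ 330.39*I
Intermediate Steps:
H(X) = 4*X (H(X) = 2*(X + X) = 2*(2*X) = 4*X)
√(M + (92 + 770*H(-5))) = √(-93848 + (92 + 770*(4*(-5)))) = √(-93848 + (92 + 770*(-20))) = √(-93848 + (92 - 15400)) = √(-93848 - 15308) = √(-109156) = 2*I*√27289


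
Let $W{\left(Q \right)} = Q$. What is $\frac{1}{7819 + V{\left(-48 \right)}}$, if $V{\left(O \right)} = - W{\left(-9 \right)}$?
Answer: $\frac{1}{7828} \approx 0.00012775$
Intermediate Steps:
$V{\left(O \right)} = 9$ ($V{\left(O \right)} = \left(-1\right) \left(-9\right) = 9$)
$\frac{1}{7819 + V{\left(-48 \right)}} = \frac{1}{7819 + 9} = \frac{1}{7828}$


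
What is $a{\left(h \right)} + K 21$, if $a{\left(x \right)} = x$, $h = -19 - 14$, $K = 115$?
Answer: $2382$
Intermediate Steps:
$h = -33$
$a{\left(h \right)} + K 21 = -33 + 115 \cdot 21 = -33 + 2415 = 2382$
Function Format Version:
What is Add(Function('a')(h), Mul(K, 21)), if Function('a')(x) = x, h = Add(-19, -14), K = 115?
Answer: 2382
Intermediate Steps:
h = -33
Add(Function('a')(h), Mul(K, 21)) = Add(-33, Mul(115, 21)) = Add(-33, 2415) = 2382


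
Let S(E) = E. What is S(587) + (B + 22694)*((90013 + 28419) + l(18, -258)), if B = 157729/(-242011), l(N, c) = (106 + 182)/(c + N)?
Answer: 59129711058321/22001 ≈ 2.6876e+9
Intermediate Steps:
l(N, c) = 288/(N + c)
B = -14339/22001 (B = 157729*(-1/242011) = -14339/22001 ≈ -0.65174)
S(587) + (B + 22694)*((90013 + 28419) + l(18, -258)) = 587 + (-14339/22001 + 22694)*((90013 + 28419) + 288/(18 - 258)) = 587 + 499276355*(118432 + 288/(-240))/22001 = 587 + 499276355*(118432 + 288*(-1/240))/22001 = 587 + 499276355*(118432 - 6/5)/22001 = 587 + (499276355/22001)*(592154/5) = 587 + 59129698143734/22001 = 59129711058321/22001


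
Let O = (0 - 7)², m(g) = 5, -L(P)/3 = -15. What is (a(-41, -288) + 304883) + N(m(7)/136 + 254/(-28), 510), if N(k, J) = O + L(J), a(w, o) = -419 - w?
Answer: 304599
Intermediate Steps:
L(P) = 45 (L(P) = -3*(-15) = 45)
O = 49 (O = (-7)² = 49)
N(k, J) = 94 (N(k, J) = 49 + 45 = 94)
(a(-41, -288) + 304883) + N(m(7)/136 + 254/(-28), 510) = ((-419 - 1*(-41)) + 304883) + 94 = ((-419 + 41) + 304883) + 94 = (-378 + 304883) + 94 = 304505 + 94 = 304599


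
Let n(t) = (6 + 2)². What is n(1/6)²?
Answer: 4096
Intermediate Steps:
n(t) = 64 (n(t) = 8² = 64)
n(1/6)² = 64² = 4096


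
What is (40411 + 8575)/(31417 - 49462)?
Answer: -48986/18045 ≈ -2.7147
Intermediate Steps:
(40411 + 8575)/(31417 - 49462) = 48986/(-18045) = 48986*(-1/18045) = -48986/18045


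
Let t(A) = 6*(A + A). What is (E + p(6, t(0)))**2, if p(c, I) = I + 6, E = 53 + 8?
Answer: 4489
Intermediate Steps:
t(A) = 12*A (t(A) = 6*(2*A) = 12*A)
E = 61
p(c, I) = 6 + I
(E + p(6, t(0)))**2 = (61 + (6 + 12*0))**2 = (61 + (6 + 0))**2 = (61 + 6)**2 = 67**2 = 4489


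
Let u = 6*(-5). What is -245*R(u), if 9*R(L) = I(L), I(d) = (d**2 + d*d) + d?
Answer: -144550/3 ≈ -48183.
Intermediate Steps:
u = -30
I(d) = d + 2*d**2 (I(d) = (d**2 + d**2) + d = 2*d**2 + d = d + 2*d**2)
R(L) = L*(1 + 2*L)/9 (R(L) = (L*(1 + 2*L))/9 = L*(1 + 2*L)/9)
-245*R(u) = -245*(-30)*(1 + 2*(-30))/9 = -245*(-30)*(1 - 60)/9 = -245*(-30)*(-59)/9 = -245*590/3 = -144550/3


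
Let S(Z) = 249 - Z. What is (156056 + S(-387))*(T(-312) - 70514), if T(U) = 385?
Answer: -10988653268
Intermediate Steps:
(156056 + S(-387))*(T(-312) - 70514) = (156056 + (249 - 1*(-387)))*(385 - 70514) = (156056 + (249 + 387))*(-70129) = (156056 + 636)*(-70129) = 156692*(-70129) = -10988653268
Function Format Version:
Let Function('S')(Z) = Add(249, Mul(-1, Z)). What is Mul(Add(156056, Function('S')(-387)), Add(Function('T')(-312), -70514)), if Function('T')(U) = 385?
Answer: -10988653268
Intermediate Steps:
Mul(Add(156056, Function('S')(-387)), Add(Function('T')(-312), -70514)) = Mul(Add(156056, Add(249, Mul(-1, -387))), Add(385, -70514)) = Mul(Add(156056, Add(249, 387)), -70129) = Mul(Add(156056, 636), -70129) = Mul(156692, -70129) = -10988653268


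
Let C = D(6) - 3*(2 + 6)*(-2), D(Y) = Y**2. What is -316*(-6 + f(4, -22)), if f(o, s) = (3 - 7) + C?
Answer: -23384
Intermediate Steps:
C = 84 (C = 6**2 - 3*(2 + 6)*(-2) = 36 - 24*(-2) = 36 - 3*(-16) = 36 + 48 = 84)
f(o, s) = 80 (f(o, s) = (3 - 7) + 84 = -4 + 84 = 80)
-316*(-6 + f(4, -22)) = -316*(-6 + 80) = -316*74 = -23384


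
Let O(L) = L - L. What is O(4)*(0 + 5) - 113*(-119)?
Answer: 13447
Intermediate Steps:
O(L) = 0
O(4)*(0 + 5) - 113*(-119) = 0*(0 + 5) - 113*(-119) = 0*5 + 13447 = 0 + 13447 = 13447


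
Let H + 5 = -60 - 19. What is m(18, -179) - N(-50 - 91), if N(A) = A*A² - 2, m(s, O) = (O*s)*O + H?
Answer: 3379877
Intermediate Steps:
H = -84 (H = -5 + (-60 - 19) = -5 - 79 = -84)
m(s, O) = -84 + s*O² (m(s, O) = (O*s)*O - 84 = s*O² - 84 = -84 + s*O²)
N(A) = -2 + A³ (N(A) = A³ - 2 = -2 + A³)
m(18, -179) - N(-50 - 91) = (-84 + 18*(-179)²) - (-2 + (-50 - 91)³) = (-84 + 18*32041) - (-2 + (-141)³) = (-84 + 576738) - (-2 - 2803221) = 576654 - 1*(-2803223) = 576654 + 2803223 = 3379877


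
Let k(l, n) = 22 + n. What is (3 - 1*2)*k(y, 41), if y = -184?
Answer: 63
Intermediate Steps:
(3 - 1*2)*k(y, 41) = (3 - 1*2)*(22 + 41) = (3 - 2)*63 = 1*63 = 63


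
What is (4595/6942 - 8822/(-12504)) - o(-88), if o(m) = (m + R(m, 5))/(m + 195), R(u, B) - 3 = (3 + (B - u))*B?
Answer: -1798865461/773991348 ≈ -2.3241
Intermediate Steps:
R(u, B) = 3 + B*(3 + B - u) (R(u, B) = 3 + (3 + (B - u))*B = 3 + (3 + B - u)*B = 3 + B*(3 + B - u))
o(m) = (43 - 4*m)/(195 + m) (o(m) = (m + (3 + 5**2 + 3*5 - 1*5*m))/(m + 195) = (m + (3 + 25 + 15 - 5*m))/(195 + m) = (m + (43 - 5*m))/(195 + m) = (43 - 4*m)/(195 + m))
(4595/6942 - 8822/(-12504)) - o(-88) = (4595/6942 - 8822/(-12504)) - (43 - 4*(-88))/(195 - 88) = (4595*(1/6942) - 8822*(-1/12504)) - (43 + 352)/107 = (4595/6942 + 4411/6252) - 395/107 = 9891517/7233564 - 1*395/107 = 9891517/7233564 - 395/107 = -1798865461/773991348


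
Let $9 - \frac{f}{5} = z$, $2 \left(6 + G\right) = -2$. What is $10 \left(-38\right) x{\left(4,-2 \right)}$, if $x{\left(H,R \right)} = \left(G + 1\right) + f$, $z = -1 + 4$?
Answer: $-9120$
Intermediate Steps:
$z = 3$
$G = -7$ ($G = -6 + \frac{1}{2} \left(-2\right) = -6 - 1 = -7$)
$f = 30$ ($f = 45 - 15 = 30$)
$x{\left(H,R \right)} = 24$ ($x{\left(H,R \right)} = \left(-7 + 1\right) + 30 = -6 + 30 = 24$)
$10 \left(-38\right) x{\left(4,-2 \right)} = 10 \left(-38\right) 24 = \left(-380\right) 24 = -9120$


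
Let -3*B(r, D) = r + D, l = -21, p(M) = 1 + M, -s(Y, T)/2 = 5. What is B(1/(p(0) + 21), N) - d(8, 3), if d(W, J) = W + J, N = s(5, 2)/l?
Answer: -15487/1386 ≈ -11.174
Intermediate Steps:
s(Y, T) = -10 (s(Y, T) = -2*5 = -10)
N = 10/21 (N = -10/(-21) = -10*(-1/21) = 10/21 ≈ 0.47619)
B(r, D) = -D/3 - r/3 (B(r, D) = -(r + D)/3 = -(D + r)/3 = -D/3 - r/3)
d(W, J) = J + W
B(1/(p(0) + 21), N) - d(8, 3) = (-⅓*10/21 - 1/(3*((1 + 0) + 21))) - (3 + 8) = (-10/63 - 1/(3*(1 + 21))) - 1*11 = (-10/63 - ⅓/22) - 11 = (-10/63 - ⅓*1/22) - 11 = (-10/63 - 1/66) - 11 = -241/1386 - 11 = -15487/1386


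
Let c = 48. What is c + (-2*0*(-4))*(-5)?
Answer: 48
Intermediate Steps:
c + (-2*0*(-4))*(-5) = 48 + (-2*0*(-4))*(-5) = 48 + (0*(-4))*(-5) = 48 + 0*(-5) = 48 + 0 = 48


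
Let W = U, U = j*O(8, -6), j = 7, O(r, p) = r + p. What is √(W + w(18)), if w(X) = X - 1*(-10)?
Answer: √42 ≈ 6.4807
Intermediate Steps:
O(r, p) = p + r
w(X) = 10 + X (w(X) = X + 10 = 10 + X)
U = 14 (U = 7*(-6 + 8) = 7*2 = 14)
W = 14
√(W + w(18)) = √(14 + (10 + 18)) = √(14 + 28) = √42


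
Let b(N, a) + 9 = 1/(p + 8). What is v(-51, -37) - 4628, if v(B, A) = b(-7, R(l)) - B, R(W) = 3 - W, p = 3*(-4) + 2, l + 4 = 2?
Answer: -9173/2 ≈ -4586.5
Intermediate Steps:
l = -2 (l = -4 + 2 = -2)
p = -10 (p = -12 + 2 = -10)
b(N, a) = -19/2 (b(N, a) = -9 + 1/(-10 + 8) = -9 + 1/(-2) = -9 - 1/2 = -19/2)
v(B, A) = -19/2 - B
v(-51, -37) - 4628 = (-19/2 - 1*(-51)) - 4628 = (-19/2 + 51) - 4628 = 83/2 - 4628 = -9173/2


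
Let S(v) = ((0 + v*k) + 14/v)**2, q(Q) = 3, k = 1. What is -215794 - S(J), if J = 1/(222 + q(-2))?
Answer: -513252551251/50625 ≈ -1.0138e+7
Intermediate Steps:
J = 1/225 (J = 1/(222 + 3) = 1/225 ≈ 0.0044444)
S(v) = (v + 14/v)**2 (S(v) = ((0 + v*1) + 14/v)**2 = ((0 + v) + 14/v)**2 = (v + 14/v)**2)
-215794 - S(J) = -215794 - (14 + (1/225)**2)**2/225**(-2) = -215794 - 50625*(14 + 1/50625)**2 = -215794 - 50625*(708751/50625)**2 = -215794 - 50625*502327980001/2562890625 = -215794 - 1*502327980001/50625 = -215794 - 502327980001/50625 = -513252551251/50625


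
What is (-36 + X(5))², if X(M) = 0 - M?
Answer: 1681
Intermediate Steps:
X(M) = -M
(-36 + X(5))² = (-36 - 1*5)² = (-36 - 5)² = (-41)² = 1681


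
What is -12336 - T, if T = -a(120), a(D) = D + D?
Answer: -12096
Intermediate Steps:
a(D) = 2*D
T = -240 (T = -2*120 = -1*240 = -240)
-12336 - T = -12336 - 1*(-240) = -12336 + 240 = -12096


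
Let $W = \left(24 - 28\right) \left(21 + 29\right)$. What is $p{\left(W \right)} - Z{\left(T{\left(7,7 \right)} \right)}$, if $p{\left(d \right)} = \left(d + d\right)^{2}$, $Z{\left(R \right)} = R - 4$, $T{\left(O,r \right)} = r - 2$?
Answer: $159999$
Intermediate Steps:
$T{\left(O,r \right)} = -2 + r$
$W = -200$ ($W = \left(-4\right) 50 = -200$)
$Z{\left(R \right)} = -4 + R$ ($Z{\left(R \right)} = R - 4 = -4 + R$)
$p{\left(d \right)} = 4 d^{2}$ ($p{\left(d \right)} = \left(2 d\right)^{2} = 4 d^{2}$)
$p{\left(W \right)} - Z{\left(T{\left(7,7 \right)} \right)} = 4 \left(-200\right)^{2} - \left(-4 + \left(-2 + 7\right)\right) = 4 \cdot 40000 - \left(-4 + 5\right) = 160000 - 1 = 159999$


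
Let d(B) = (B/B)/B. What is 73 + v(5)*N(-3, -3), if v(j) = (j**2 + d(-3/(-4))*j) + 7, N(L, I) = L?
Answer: -43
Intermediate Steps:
d(B) = 1/B
v(j) = 7 + j**2 + 4*j/3 (v(j) = (j**2 + j/((-3/(-4)))) + 7 = (j**2 + j/((-3*(-1/4)))) + 7 = (j**2 + j/(3/4)) + 7 = (j**2 + 4*j/3) + 7 = 7 + j**2 + 4*j/3)
73 + v(5)*N(-3, -3) = 73 + (7 + 5**2 + (4/3)*5)*(-3) = 73 + (7 + 25 + 20/3)*(-3) = 73 + (116/3)*(-3) = 73 - 116 = -43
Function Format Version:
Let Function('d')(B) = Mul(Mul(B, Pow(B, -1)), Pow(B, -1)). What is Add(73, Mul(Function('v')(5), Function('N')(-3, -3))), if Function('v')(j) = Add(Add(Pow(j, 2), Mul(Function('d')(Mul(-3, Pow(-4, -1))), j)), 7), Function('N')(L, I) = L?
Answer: -43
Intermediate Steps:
Function('d')(B) = Pow(B, -1) (Function('d')(B) = Mul(1, Pow(B, -1)) = Pow(B, -1))
Function('v')(j) = Add(7, Pow(j, 2), Mul(Rational(4, 3), j)) (Function('v')(j) = Add(Add(Pow(j, 2), Mul(Pow(Mul(-3, Pow(-4, -1)), -1), j)), 7) = Add(Add(Pow(j, 2), Mul(Pow(Mul(-3, Rational(-1, 4)), -1), j)), 7) = Add(Add(Pow(j, 2), Mul(Pow(Rational(3, 4), -1), j)), 7) = Add(Add(Pow(j, 2), Mul(Rational(4, 3), j)), 7) = Add(7, Pow(j, 2), Mul(Rational(4, 3), j)))
Add(73, Mul(Function('v')(5), Function('N')(-3, -3))) = Add(73, Mul(Add(7, Pow(5, 2), Mul(Rational(4, 3), 5)), -3)) = Add(73, Mul(Add(7, 25, Rational(20, 3)), -3)) = Add(73, Mul(Rational(116, 3), -3)) = Add(73, -116) = -43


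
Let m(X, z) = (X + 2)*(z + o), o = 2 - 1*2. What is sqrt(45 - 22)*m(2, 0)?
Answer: 0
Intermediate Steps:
o = 0 (o = 2 - 2 = 0)
m(X, z) = z*(2 + X) (m(X, z) = (X + 2)*(z + 0) = (2 + X)*z = z*(2 + X))
sqrt(45 - 22)*m(2, 0) = sqrt(45 - 22)*(0*(2 + 2)) = sqrt(23)*(0*4) = sqrt(23)*0 = 0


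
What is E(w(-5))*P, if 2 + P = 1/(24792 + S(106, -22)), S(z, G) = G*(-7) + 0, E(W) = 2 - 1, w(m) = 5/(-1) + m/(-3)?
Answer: -49891/24946 ≈ -2.0000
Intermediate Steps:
w(m) = -5 - m/3 (w(m) = 5*(-1) + m*(-⅓) = -5 - m/3)
E(W) = 1
S(z, G) = -7*G (S(z, G) = -7*G + 0 = -7*G)
P = -49891/24946 (P = -2 + 1/(24792 - 7*(-22)) = -2 + 1/(24792 + 154) = -2 + 1/24946 = -49891/24946 ≈ -2.0000)
E(w(-5))*P = 1*(-49891/24946) = -49891/24946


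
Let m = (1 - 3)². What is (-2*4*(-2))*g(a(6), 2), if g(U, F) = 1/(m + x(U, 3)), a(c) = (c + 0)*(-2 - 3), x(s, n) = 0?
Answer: 4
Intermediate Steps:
m = 4 (m = (-2)² = 4)
a(c) = -5*c (a(c) = c*(-5) = -5*c)
g(U, F) = ¼ (g(U, F) = 1/(4 + 0) = 1/4 = ¼)
(-2*4*(-2))*g(a(6), 2) = (-2*4*(-2))*(¼) = -8*(-2)*(¼) = 16*(¼) = 4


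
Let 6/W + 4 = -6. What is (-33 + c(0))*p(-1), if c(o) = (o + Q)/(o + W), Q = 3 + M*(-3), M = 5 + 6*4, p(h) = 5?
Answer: 535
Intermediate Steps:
W = -⅗ (W = 6/(-4 - 6) = 6/(-10) = 6*(-⅒) = -⅗ ≈ -0.60000)
M = 29 (M = 5 + 24 = 29)
Q = -84 (Q = 3 + 29*(-3) = 3 - 87 = -84)
c(o) = (-84 + o)/(-⅗ + o) (c(o) = (o - 84)/(o - ⅗) = (-84 + o)/(-⅗ + o))
(-33 + c(0))*p(-1) = (-33 + 5*(-84 + 0)/(-3 + 5*0))*5 = (-33 + 5*(-84)/(-3 + 0))*5 = (-33 + 5*(-84)/(-3))*5 = (-33 + 5*(-⅓)*(-84))*5 = (-33 + 140)*5 = 107*5 = 535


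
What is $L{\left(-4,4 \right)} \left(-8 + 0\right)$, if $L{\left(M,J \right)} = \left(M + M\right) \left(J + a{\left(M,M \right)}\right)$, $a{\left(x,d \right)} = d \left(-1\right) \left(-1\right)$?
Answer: $0$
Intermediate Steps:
$a{\left(x,d \right)} = d$ ($a{\left(x,d \right)} = - d \left(-1\right) = d$)
$L{\left(M,J \right)} = 2 M \left(J + M\right)$ ($L{\left(M,J \right)} = \left(M + M\right) \left(J + M\right) = 2 M \left(J + M\right)$)
$L{\left(-4,4 \right)} \left(-8 + 0\right) = 2 \left(-4\right) \left(4 - 4\right) \left(-8 + 0\right) = 2 \left(-4\right) 0 \left(-8\right) = 0 \left(-8\right) = 0$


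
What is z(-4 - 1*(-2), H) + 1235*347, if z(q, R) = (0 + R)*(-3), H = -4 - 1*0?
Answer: 428557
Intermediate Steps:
H = -4 (H = -4 + 0 = -4)
z(q, R) = -3*R (z(q, R) = R*(-3) = -3*R)
z(-4 - 1*(-2), H) + 1235*347 = -3*(-4) + 1235*347 = 12 + 428545 = 428557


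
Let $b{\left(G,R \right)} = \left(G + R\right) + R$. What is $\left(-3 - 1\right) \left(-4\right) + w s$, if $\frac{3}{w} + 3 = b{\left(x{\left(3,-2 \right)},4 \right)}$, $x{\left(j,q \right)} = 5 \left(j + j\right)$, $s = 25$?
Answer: $\frac{127}{7} \approx 18.143$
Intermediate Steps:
$x{\left(j,q \right)} = 10 j$ ($x{\left(j,q \right)} = 5 \cdot 2 j = 10 j$)
$b{\left(G,R \right)} = G + 2 R$
$w = \frac{3}{35}$ ($w = \frac{3}{-3 + \left(10 \cdot 3 + 2 \cdot 4\right)} = \frac{3}{-3 + \left(30 + 8\right)} = \frac{3}{-3 + 38} = \frac{3}{35} \approx 0.085714$)
$\left(-3 - 1\right) \left(-4\right) + w s = \left(-3 - 1\right) \left(-4\right) + \frac{3}{35} \cdot 25 = \left(-4\right) \left(-4\right) + \frac{15}{7} = 16 + \frac{15}{7} = \frac{127}{7}$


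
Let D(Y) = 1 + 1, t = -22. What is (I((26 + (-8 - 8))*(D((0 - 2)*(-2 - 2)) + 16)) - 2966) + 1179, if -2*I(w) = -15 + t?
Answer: -3537/2 ≈ -1768.5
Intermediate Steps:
D(Y) = 2
I(w) = 37/2 (I(w) = -(-15 - 22)/2 = -1/2*(-37) = 37/2)
(I((26 + (-8 - 8))*(D((0 - 2)*(-2 - 2)) + 16)) - 2966) + 1179 = (37/2 - 2966) + 1179 = -5895/2 + 1179 = -3537/2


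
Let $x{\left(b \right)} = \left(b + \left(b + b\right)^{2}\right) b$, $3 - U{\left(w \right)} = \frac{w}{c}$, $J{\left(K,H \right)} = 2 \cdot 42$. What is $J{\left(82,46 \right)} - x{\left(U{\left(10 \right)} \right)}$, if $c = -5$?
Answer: $-441$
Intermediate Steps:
$J{\left(K,H \right)} = 84$
$U{\left(w \right)} = 3 + \frac{w}{5}$ ($U{\left(w \right)} = 3 - \frac{w}{-5} = 3 - w \left(- \frac{1}{5}\right) = 3 - - \frac{w}{5} = 3 + \frac{w}{5}$)
$x{\left(b \right)} = b \left(b + 4 b^{2}\right)$ ($x{\left(b \right)} = \left(b + \left(2 b\right)^{2}\right) b = \left(b + 4 b^{2}\right) b = b \left(b + 4 b^{2}\right)$)
$J{\left(82,46 \right)} - x{\left(U{\left(10 \right)} \right)} = 84 - \left(3 + \frac{1}{5} \cdot 10\right)^{2} \left(1 + 4 \left(3 + \frac{1}{5} \cdot 10\right)\right) = 84 - \left(3 + 2\right)^{2} \left(1 + 4 \left(3 + 2\right)\right) = 84 - 5^{2} \left(1 + 4 \cdot 5\right) = 84 - 25 \left(1 + 20\right) = 84 - 25 \cdot 21 = 84 - 525 = -441$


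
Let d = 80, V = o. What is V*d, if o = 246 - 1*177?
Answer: 5520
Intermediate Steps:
o = 69 (o = 246 - 177 = 69)
V = 69
V*d = 69*80 = 5520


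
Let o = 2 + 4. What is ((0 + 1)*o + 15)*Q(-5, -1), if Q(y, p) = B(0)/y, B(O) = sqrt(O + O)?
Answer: 0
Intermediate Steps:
B(O) = sqrt(2)*sqrt(O) (B(O) = sqrt(2*O) = sqrt(2)*sqrt(O))
o = 6
Q(y, p) = 0 (Q(y, p) = (sqrt(2)*sqrt(0))/y = (sqrt(2)*0)/y = 0/y = 0)
((0 + 1)*o + 15)*Q(-5, -1) = ((0 + 1)*6 + 15)*0 = (1*6 + 15)*0 = (6 + 15)*0 = 21*0 = 0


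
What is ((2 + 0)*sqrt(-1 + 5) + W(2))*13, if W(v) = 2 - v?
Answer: 52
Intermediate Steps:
((2 + 0)*sqrt(-1 + 5) + W(2))*13 = ((2 + 0)*sqrt(-1 + 5) + (2 - 1*2))*13 = (2*sqrt(4) + (2 - 2))*13 = (2*2 + 0)*13 = (4 + 0)*13 = 4*13 = 52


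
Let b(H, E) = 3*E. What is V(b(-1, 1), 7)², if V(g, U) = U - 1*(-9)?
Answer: 256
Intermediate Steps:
V(g, U) = 9 + U (V(g, U) = U + 9 = 9 + U)
V(b(-1, 1), 7)² = (9 + 7)² = 16² = 256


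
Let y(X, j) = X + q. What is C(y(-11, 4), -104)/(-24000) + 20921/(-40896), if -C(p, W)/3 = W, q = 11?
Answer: -2681581/5112000 ≈ -0.52457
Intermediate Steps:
y(X, j) = 11 + X (y(X, j) = X + 11 = 11 + X)
C(p, W) = -3*W
C(y(-11, 4), -104)/(-24000) + 20921/(-40896) = -3*(-104)/(-24000) + 20921/(-40896) = 312*(-1/24000) + 20921*(-1/40896) = -13/1000 - 20921/40896 = -2681581/5112000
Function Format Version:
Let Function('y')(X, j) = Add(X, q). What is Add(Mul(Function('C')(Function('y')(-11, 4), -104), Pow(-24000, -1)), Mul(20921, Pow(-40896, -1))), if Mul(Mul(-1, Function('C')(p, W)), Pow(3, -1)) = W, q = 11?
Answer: Rational(-2681581, 5112000) ≈ -0.52457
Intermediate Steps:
Function('y')(X, j) = Add(11, X) (Function('y')(X, j) = Add(X, 11) = Add(11, X))
Function('C')(p, W) = Mul(-3, W)
Add(Mul(Function('C')(Function('y')(-11, 4), -104), Pow(-24000, -1)), Mul(20921, Pow(-40896, -1))) = Add(Mul(Mul(-3, -104), Pow(-24000, -1)), Mul(20921, Pow(-40896, -1))) = Add(Mul(312, Rational(-1, 24000)), Mul(20921, Rational(-1, 40896))) = Add(Rational(-13, 1000), Rational(-20921, 40896)) = Rational(-2681581, 5112000)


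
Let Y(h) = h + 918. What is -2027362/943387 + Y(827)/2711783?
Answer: -5496119596131/2558260829021 ≈ -2.1484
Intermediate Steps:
Y(h) = 918 + h
-2027362/943387 + Y(827)/2711783 = -2027362/943387 + (918 + 827)/2711783 = -2027362*1/943387 + 1745*(1/2711783) = -2027362/943387 + 1745/2711783 = -5496119596131/2558260829021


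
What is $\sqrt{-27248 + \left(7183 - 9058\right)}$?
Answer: $i \sqrt{29123} \approx 170.65 i$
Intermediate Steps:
$\sqrt{-27248 + \left(7183 - 9058\right)} = \sqrt{-27248 - 1875} = \sqrt{-29123} = i \sqrt{29123}$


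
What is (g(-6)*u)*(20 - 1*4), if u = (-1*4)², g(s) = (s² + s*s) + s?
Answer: 16896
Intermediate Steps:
g(s) = s + 2*s² (g(s) = (s² + s²) + s = 2*s² + s = s + 2*s²)
u = 16 (u = (-4)² = 16)
(g(-6)*u)*(20 - 1*4) = (-6*(1 + 2*(-6))*16)*(20 - 1*4) = (-6*(1 - 12)*16)*(20 - 4) = (-6*(-11)*16)*16 = (66*16)*16 = 1056*16 = 16896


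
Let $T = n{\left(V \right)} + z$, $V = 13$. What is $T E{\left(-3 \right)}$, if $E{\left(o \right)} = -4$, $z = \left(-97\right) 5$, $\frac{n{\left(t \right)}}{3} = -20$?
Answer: $2180$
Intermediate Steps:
$n{\left(t \right)} = -60$ ($n{\left(t \right)} = 3 \left(-20\right) = -60$)
$z = -485$
$T = -545$ ($T = -60 - 485 = -545$)
$T E{\left(-3 \right)} = \left(-545\right) \left(-4\right) = 2180$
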